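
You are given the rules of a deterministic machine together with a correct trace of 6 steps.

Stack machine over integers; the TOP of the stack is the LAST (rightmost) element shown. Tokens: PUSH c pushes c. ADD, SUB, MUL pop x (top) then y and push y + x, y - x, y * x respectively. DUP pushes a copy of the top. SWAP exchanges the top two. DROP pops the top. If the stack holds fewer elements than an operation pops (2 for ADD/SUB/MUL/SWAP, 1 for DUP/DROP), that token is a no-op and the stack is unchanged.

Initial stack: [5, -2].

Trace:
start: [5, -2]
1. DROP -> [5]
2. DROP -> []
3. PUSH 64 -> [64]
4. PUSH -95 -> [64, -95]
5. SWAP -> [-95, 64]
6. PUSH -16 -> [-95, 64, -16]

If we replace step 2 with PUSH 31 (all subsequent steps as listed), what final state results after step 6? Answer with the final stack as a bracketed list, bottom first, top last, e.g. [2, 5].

(re-executing from step 2 with the substitution; state before step 2: [5])
2. PUSH 31 -> [5, 31]
3. PUSH 64 -> [5, 31, 64]
4. PUSH -95 -> [5, 31, 64, -95]
5. SWAP -> [5, 31, -95, 64]
6. PUSH -16 -> [5, 31, -95, 64, -16]

[5, 31, -95, 64, -16]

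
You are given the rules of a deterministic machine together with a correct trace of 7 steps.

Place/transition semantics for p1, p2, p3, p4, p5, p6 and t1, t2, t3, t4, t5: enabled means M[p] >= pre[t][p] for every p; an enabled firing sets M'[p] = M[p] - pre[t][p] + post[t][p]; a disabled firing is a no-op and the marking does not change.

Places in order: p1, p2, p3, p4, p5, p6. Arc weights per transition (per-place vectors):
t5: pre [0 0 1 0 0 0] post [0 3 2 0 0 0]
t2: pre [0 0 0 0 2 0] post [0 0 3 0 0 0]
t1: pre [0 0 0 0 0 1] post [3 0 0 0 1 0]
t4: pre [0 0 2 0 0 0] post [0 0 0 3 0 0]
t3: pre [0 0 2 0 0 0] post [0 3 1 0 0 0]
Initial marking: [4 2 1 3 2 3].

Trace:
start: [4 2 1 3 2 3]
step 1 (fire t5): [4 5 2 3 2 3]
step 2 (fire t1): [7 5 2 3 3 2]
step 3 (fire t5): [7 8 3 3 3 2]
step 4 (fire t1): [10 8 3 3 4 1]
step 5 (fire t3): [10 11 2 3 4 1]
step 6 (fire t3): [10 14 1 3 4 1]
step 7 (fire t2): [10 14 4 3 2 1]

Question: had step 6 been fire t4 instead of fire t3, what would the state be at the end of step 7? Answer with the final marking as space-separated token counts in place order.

(re-executing from step 6 with the substitution; state before step 6: [10 11 2 3 4 1])
step 6 (fire t4): [10 11 0 6 4 1]
step 7 (fire t2): [10 11 3 6 2 1]

10 11 3 6 2 1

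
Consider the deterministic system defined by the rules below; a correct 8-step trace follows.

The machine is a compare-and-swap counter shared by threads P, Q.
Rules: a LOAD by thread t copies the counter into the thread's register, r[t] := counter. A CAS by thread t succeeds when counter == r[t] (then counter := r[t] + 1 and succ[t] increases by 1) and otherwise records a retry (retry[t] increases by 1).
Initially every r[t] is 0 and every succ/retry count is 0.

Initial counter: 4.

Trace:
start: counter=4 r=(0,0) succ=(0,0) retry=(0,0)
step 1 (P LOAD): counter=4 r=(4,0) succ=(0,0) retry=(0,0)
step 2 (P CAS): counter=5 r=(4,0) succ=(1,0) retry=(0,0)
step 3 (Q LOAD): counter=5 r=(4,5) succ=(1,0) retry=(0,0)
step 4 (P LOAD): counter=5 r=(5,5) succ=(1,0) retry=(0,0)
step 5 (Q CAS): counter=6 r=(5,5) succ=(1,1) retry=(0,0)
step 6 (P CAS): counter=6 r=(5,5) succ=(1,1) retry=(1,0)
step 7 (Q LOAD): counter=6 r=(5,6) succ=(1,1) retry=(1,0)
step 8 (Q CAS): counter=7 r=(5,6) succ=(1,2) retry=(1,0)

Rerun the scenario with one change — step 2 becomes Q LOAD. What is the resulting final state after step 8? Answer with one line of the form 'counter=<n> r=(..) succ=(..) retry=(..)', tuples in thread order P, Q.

(re-executing from step 2 with the substitution; state before step 2: counter=4 r=(4,0) succ=(0,0) retry=(0,0))
step 2 (Q LOAD): counter=4 r=(4,4) succ=(0,0) retry=(0,0)
step 3 (Q LOAD): counter=4 r=(4,4) succ=(0,0) retry=(0,0)
step 4 (P LOAD): counter=4 r=(4,4) succ=(0,0) retry=(0,0)
step 5 (Q CAS): counter=5 r=(4,4) succ=(0,1) retry=(0,0)
step 6 (P CAS): counter=5 r=(4,4) succ=(0,1) retry=(1,0)
step 7 (Q LOAD): counter=5 r=(4,5) succ=(0,1) retry=(1,0)
step 8 (Q CAS): counter=6 r=(4,5) succ=(0,2) retry=(1,0)

counter=6 r=(4,5) succ=(0,2) retry=(1,0)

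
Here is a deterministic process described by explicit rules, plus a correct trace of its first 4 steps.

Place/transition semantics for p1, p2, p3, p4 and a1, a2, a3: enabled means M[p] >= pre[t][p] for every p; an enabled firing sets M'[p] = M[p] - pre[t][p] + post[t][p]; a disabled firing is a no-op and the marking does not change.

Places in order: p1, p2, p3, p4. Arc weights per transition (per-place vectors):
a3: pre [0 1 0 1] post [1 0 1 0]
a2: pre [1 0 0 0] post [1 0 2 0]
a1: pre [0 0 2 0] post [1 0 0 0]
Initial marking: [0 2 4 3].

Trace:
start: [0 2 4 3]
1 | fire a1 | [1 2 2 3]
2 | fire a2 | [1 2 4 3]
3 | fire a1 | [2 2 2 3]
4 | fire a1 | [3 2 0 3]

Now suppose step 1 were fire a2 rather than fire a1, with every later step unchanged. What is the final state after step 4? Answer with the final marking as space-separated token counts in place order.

(re-executing from step 1 with the substitution; state before step 1: [0 2 4 3])
1 | fire a2 | [0 2 4 3]
2 | fire a2 | [0 2 4 3]
3 | fire a1 | [1 2 2 3]
4 | fire a1 | [2 2 0 3]

2 2 0 3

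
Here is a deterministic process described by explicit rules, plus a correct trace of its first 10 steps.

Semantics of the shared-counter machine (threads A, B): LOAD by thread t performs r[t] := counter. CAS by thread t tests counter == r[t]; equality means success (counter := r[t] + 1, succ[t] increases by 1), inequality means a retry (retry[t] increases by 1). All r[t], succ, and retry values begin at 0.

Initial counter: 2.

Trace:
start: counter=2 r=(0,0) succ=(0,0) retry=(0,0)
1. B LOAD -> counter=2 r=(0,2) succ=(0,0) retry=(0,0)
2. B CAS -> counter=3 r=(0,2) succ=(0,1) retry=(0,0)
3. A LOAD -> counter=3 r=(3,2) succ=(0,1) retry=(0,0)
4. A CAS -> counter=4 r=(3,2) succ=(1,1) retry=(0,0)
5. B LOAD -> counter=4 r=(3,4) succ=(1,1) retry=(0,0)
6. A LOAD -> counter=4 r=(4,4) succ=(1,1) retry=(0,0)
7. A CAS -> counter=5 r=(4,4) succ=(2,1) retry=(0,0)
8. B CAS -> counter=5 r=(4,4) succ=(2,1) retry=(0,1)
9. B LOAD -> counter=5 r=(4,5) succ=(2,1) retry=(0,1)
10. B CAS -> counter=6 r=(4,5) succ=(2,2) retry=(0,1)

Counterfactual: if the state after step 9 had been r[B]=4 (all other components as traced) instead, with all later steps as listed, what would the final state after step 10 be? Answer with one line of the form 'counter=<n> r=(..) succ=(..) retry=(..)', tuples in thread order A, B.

state after step 9 := counter=5 r=(4,4) succ=(2,1) retry=(0,1)
10. B CAS -> counter=5 r=(4,4) succ=(2,1) retry=(0,2)

counter=5 r=(4,4) succ=(2,1) retry=(0,2)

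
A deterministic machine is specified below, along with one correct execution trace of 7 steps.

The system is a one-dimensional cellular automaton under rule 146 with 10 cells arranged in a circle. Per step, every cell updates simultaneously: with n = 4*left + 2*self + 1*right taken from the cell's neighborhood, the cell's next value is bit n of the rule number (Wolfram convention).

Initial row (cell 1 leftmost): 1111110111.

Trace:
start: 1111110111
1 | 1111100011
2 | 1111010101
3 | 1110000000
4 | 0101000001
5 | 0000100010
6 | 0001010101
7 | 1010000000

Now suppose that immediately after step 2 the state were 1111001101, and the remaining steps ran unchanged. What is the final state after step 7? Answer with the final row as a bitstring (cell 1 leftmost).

0000010010

state after step 2 := 1111001101
3 | 1110110000
4 | 0100001001
5 | 0010010110
6 | 0101100001
7 | 0000010010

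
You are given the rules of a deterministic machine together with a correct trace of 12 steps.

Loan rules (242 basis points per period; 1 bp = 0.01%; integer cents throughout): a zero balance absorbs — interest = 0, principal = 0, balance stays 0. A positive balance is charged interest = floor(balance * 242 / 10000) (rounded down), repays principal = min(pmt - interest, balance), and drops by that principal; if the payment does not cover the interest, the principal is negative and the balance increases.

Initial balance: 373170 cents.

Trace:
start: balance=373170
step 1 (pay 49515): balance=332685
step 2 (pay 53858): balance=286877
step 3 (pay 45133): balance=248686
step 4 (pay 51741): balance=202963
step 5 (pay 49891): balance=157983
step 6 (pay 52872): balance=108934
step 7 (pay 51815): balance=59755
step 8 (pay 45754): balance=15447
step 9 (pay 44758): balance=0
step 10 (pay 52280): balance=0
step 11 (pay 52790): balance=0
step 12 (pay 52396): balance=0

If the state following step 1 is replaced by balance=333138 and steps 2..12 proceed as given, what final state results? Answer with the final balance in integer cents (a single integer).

0

state after step 1 := balance=333138
step 2 (pay 53858): balance=287341
step 3 (pay 45133): balance=249161
step 4 (pay 51741): balance=203449
step 5 (pay 49891): balance=158481
step 6 (pay 52872): balance=109444
step 7 (pay 51815): balance=60277
step 8 (pay 45754): balance=15981
step 9 (pay 44758): balance=0
step 10 (pay 52280): balance=0
step 11 (pay 52790): balance=0
step 12 (pay 52396): balance=0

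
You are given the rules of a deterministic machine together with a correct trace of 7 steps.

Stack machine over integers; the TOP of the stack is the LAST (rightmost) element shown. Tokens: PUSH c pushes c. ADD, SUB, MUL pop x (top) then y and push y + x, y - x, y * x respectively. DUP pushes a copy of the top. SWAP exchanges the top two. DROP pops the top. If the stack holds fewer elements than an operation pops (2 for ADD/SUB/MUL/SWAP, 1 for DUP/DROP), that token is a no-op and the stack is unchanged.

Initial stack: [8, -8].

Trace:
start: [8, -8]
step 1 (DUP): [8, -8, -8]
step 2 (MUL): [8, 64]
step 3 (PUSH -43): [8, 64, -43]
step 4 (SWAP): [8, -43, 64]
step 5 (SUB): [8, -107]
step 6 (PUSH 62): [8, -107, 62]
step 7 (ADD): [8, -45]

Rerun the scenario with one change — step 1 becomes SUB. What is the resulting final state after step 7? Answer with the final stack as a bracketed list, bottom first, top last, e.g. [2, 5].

[3]

(re-executing from step 1 with the substitution; state before step 1: [8, -8])
step 1 (SUB): [16]
step 2 (MUL): [16]
step 3 (PUSH -43): [16, -43]
step 4 (SWAP): [-43, 16]
step 5 (SUB): [-59]
step 6 (PUSH 62): [-59, 62]
step 7 (ADD): [3]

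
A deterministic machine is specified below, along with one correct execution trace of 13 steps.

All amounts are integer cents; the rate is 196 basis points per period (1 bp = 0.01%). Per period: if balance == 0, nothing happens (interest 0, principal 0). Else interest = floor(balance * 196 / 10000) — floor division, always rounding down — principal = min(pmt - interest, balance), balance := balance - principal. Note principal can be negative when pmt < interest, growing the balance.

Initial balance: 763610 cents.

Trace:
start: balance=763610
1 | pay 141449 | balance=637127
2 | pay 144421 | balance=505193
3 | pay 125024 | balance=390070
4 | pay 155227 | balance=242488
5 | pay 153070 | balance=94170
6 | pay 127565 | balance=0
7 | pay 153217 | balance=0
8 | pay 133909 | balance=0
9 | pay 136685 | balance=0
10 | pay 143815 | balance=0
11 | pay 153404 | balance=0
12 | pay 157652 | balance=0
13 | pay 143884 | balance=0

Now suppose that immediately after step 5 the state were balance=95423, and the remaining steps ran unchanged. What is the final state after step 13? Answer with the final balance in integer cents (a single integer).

state after step 5 := balance=95423
6 | pay 127565 | balance=0
7 | pay 153217 | balance=0
8 | pay 133909 | balance=0
9 | pay 136685 | balance=0
10 | pay 143815 | balance=0
11 | pay 153404 | balance=0
12 | pay 157652 | balance=0
13 | pay 143884 | balance=0

0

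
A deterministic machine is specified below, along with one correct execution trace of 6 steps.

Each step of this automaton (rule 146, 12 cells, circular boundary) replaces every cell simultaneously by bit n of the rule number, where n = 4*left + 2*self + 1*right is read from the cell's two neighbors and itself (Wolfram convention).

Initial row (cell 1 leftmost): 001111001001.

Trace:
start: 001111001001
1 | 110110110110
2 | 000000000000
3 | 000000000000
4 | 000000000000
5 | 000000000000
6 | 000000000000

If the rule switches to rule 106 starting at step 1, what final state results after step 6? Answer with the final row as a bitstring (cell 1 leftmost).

000101001110

(re-executing steps 1..6 under rule 106; state before step 1: 001111001001)
1 | 011001010010
2 | 111010100100
3 | 101101001001
4 | 111110010011
5 | 000010100110
6 | 000101001110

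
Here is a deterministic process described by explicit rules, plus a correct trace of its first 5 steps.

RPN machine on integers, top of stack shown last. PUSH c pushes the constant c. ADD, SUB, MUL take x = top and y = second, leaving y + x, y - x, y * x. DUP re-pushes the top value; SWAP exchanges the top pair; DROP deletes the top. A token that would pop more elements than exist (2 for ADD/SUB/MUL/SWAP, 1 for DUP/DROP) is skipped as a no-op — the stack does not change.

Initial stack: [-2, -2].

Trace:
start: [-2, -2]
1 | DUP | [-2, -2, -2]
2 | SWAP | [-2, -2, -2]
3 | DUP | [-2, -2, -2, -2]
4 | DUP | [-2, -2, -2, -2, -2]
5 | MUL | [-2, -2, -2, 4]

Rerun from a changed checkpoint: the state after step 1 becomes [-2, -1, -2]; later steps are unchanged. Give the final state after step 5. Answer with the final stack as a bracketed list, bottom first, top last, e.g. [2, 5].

[-2, -2, -1, 1]

state after step 1 := [-2, -1, -2]
2 | SWAP | [-2, -2, -1]
3 | DUP | [-2, -2, -1, -1]
4 | DUP | [-2, -2, -1, -1, -1]
5 | MUL | [-2, -2, -1, 1]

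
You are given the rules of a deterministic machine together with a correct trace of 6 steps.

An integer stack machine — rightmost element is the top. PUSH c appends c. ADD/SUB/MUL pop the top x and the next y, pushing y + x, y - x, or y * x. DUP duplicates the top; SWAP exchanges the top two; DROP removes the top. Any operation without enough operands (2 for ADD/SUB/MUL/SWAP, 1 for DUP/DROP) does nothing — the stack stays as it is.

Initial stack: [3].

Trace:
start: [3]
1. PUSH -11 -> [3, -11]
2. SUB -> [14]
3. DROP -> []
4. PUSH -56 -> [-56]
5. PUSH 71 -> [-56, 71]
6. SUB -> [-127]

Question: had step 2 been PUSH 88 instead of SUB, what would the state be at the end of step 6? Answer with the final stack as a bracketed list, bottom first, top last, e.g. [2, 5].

[3, -11, -127]

(re-executing from step 2 with the substitution; state before step 2: [3, -11])
2. PUSH 88 -> [3, -11, 88]
3. DROP -> [3, -11]
4. PUSH -56 -> [3, -11, -56]
5. PUSH 71 -> [3, -11, -56, 71]
6. SUB -> [3, -11, -127]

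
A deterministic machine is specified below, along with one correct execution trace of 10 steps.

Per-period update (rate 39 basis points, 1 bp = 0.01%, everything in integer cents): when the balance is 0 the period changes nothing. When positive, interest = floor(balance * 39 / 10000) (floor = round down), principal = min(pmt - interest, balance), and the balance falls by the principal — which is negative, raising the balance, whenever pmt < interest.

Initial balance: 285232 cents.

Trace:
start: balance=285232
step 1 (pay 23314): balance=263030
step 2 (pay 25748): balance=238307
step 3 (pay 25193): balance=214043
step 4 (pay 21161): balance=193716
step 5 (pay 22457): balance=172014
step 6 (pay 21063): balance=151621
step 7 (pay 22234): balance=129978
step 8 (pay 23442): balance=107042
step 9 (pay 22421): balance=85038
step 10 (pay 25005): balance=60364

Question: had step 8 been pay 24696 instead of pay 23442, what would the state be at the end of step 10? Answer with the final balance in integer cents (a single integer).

(re-executing from step 8 with the substitution; state before step 8: balance=129978)
step 8 (pay 24696): balance=105788
step 9 (pay 22421): balance=83779
step 10 (pay 25005): balance=59100

59100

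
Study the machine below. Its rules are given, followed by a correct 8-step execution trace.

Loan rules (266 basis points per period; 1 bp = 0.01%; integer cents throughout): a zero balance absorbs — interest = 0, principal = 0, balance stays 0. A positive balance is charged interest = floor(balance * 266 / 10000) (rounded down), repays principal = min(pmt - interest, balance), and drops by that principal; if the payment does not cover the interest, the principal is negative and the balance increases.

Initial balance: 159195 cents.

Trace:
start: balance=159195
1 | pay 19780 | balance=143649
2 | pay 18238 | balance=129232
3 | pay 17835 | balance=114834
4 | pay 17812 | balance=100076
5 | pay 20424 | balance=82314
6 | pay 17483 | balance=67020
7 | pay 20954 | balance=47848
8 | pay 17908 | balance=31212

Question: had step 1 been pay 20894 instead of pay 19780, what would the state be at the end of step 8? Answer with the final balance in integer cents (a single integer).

(re-executing from step 1 with the substitution; state before step 1: balance=159195)
1 | pay 20894 | balance=142535
2 | pay 18238 | balance=128088
3 | pay 17835 | balance=113660
4 | pay 17812 | balance=98871
5 | pay 20424 | balance=81076
6 | pay 17483 | balance=65749
7 | pay 20954 | balance=46543
8 | pay 17908 | balance=29873

29873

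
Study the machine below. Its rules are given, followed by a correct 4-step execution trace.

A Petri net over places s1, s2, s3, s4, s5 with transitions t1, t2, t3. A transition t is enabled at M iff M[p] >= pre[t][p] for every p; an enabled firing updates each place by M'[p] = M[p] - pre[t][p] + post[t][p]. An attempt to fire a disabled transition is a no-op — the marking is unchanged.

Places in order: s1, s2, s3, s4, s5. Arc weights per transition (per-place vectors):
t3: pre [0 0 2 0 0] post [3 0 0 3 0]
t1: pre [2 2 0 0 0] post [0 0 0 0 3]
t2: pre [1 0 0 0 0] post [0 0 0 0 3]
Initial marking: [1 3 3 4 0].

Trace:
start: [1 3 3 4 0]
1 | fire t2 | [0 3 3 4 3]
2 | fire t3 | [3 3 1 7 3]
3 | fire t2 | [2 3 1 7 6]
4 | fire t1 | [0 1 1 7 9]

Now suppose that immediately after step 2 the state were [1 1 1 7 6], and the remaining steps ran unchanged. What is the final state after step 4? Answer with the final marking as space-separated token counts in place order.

state after step 2 := [1 1 1 7 6]
3 | fire t2 | [0 1 1 7 9]
4 | fire t1 | [0 1 1 7 9]

0 1 1 7 9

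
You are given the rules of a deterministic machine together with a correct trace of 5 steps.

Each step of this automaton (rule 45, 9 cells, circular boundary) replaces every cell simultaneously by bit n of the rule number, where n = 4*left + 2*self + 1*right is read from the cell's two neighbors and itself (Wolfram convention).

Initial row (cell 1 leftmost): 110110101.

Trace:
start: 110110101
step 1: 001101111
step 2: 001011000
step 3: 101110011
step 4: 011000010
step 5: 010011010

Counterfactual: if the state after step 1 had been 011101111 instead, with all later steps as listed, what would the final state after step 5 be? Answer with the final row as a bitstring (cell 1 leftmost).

state after step 1 := 011101111
step 2: 110011000
step 3: 100010010
step 4: 101010011
step 5: 011110010

011110010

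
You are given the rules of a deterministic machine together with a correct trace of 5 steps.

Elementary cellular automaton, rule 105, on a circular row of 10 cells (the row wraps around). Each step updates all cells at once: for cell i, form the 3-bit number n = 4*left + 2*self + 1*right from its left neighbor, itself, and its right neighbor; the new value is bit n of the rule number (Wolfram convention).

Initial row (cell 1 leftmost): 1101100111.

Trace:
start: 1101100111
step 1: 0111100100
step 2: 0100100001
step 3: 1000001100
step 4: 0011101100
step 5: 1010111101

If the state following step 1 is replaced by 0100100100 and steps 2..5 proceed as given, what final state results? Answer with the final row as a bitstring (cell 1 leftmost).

state after step 1 := 0100100100
step 2: 0000000001
step 3: 0111111100
step 4: 0100000101
step 5: 1001110010

1001110010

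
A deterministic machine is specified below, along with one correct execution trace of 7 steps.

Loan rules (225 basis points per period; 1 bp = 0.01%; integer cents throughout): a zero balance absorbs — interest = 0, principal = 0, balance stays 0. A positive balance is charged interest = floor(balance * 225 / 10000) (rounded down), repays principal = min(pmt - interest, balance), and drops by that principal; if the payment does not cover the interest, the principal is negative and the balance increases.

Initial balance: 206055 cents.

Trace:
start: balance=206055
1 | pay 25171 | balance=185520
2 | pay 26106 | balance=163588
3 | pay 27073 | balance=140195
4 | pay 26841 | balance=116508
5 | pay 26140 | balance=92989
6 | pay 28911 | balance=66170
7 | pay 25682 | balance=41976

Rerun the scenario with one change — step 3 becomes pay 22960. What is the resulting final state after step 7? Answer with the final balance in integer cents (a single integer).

(re-executing from step 3 with the substitution; state before step 3: balance=163588)
3 | pay 22960 | balance=144308
4 | pay 26841 | balance=120713
5 | pay 26140 | balance=97289
6 | pay 28911 | balance=70567
7 | pay 25682 | balance=46472

46472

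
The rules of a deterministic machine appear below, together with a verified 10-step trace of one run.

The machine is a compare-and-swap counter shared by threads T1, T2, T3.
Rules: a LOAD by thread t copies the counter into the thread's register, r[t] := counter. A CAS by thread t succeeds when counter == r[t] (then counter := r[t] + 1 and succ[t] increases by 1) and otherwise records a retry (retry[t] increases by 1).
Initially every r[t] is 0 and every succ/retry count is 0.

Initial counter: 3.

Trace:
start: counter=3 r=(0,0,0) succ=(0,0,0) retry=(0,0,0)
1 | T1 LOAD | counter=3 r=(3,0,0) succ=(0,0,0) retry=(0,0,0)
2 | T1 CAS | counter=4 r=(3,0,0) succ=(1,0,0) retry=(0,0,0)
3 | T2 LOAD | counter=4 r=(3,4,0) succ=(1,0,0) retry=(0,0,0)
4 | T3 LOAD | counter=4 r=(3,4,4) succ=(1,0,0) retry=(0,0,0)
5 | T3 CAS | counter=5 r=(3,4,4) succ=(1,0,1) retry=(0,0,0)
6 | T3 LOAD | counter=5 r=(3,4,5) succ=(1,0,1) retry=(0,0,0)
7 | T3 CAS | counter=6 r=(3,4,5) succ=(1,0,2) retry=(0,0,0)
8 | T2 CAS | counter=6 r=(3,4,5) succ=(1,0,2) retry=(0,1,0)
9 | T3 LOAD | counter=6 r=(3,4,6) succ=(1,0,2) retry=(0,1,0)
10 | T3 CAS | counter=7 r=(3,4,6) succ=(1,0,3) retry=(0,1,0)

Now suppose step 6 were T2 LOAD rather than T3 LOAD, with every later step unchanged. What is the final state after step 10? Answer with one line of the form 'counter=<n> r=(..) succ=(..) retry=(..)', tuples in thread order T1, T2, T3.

counter=7 r=(3,5,6) succ=(1,1,2) retry=(0,0,1)

(re-executing from step 6 with the substitution; state before step 6: counter=5 r=(3,4,4) succ=(1,0,1) retry=(0,0,0))
6 | T2 LOAD | counter=5 r=(3,5,4) succ=(1,0,1) retry=(0,0,0)
7 | T3 CAS | counter=5 r=(3,5,4) succ=(1,0,1) retry=(0,0,1)
8 | T2 CAS | counter=6 r=(3,5,4) succ=(1,1,1) retry=(0,0,1)
9 | T3 LOAD | counter=6 r=(3,5,6) succ=(1,1,1) retry=(0,0,1)
10 | T3 CAS | counter=7 r=(3,5,6) succ=(1,1,2) retry=(0,0,1)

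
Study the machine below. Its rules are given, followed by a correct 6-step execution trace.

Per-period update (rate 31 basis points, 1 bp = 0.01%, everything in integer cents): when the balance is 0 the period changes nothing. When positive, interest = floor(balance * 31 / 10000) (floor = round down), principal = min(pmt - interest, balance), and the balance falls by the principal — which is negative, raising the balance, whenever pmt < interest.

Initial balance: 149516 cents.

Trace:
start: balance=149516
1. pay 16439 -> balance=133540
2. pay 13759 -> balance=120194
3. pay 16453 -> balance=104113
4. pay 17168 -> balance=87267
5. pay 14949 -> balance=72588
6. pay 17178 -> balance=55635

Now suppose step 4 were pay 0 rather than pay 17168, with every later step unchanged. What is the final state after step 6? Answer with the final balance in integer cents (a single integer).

(re-executing from step 4 with the substitution; state before step 4: balance=104113)
4. pay 0 -> balance=104435
5. pay 14949 -> balance=89809
6. pay 17178 -> balance=72909

72909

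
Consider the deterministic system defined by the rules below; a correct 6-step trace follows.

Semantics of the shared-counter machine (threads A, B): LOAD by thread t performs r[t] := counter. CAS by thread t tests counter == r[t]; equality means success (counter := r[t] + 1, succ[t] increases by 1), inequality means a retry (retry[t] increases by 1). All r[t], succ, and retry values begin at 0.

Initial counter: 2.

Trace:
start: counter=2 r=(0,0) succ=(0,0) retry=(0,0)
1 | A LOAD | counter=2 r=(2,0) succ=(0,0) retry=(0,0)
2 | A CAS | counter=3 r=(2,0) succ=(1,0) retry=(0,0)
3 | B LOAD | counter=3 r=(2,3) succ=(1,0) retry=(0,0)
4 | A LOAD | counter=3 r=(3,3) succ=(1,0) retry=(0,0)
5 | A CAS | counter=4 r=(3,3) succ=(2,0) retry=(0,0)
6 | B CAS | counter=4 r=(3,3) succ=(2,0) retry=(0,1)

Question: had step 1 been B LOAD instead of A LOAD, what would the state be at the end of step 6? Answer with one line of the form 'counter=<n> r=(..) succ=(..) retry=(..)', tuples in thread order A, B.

(re-executing from step 1 with the substitution; state before step 1: counter=2 r=(0,0) succ=(0,0) retry=(0,0))
1 | B LOAD | counter=2 r=(0,2) succ=(0,0) retry=(0,0)
2 | A CAS | counter=2 r=(0,2) succ=(0,0) retry=(1,0)
3 | B LOAD | counter=2 r=(0,2) succ=(0,0) retry=(1,0)
4 | A LOAD | counter=2 r=(2,2) succ=(0,0) retry=(1,0)
5 | A CAS | counter=3 r=(2,2) succ=(1,0) retry=(1,0)
6 | B CAS | counter=3 r=(2,2) succ=(1,0) retry=(1,1)

counter=3 r=(2,2) succ=(1,0) retry=(1,1)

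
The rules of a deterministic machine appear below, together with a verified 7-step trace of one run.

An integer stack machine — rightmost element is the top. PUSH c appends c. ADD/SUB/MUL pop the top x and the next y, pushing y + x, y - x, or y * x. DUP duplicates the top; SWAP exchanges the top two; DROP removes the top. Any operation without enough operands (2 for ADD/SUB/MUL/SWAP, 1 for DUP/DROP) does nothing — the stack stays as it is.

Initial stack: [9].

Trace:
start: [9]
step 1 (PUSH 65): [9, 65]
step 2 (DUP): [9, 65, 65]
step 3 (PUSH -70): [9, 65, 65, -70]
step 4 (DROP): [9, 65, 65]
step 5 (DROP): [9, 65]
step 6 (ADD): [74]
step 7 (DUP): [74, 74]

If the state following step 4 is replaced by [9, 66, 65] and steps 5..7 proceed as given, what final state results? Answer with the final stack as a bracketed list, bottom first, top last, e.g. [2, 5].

state after step 4 := [9, 66, 65]
step 5 (DROP): [9, 66]
step 6 (ADD): [75]
step 7 (DUP): [75, 75]

[75, 75]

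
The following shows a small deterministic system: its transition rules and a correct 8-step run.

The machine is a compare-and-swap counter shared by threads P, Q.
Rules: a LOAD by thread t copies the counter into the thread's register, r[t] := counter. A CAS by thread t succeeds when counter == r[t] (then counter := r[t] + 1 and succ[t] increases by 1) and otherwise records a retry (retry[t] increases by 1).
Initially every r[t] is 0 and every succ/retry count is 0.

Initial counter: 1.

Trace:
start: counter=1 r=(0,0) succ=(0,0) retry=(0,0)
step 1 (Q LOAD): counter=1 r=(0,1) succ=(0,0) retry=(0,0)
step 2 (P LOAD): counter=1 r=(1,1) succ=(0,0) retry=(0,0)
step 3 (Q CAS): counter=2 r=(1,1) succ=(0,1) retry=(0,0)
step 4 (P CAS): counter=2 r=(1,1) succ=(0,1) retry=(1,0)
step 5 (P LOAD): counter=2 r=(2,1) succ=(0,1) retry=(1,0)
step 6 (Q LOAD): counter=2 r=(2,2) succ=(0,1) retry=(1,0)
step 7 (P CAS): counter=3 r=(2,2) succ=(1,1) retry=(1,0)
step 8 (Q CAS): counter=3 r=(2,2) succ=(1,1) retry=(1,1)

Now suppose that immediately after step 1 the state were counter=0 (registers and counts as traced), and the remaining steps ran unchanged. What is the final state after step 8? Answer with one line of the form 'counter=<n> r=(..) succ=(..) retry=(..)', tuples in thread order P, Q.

state after step 1 := counter=0 r=(0,1) succ=(0,0) retry=(0,0)
step 2 (P LOAD): counter=0 r=(0,1) succ=(0,0) retry=(0,0)
step 3 (Q CAS): counter=0 r=(0,1) succ=(0,0) retry=(0,1)
step 4 (P CAS): counter=1 r=(0,1) succ=(1,0) retry=(0,1)
step 5 (P LOAD): counter=1 r=(1,1) succ=(1,0) retry=(0,1)
step 6 (Q LOAD): counter=1 r=(1,1) succ=(1,0) retry=(0,1)
step 7 (P CAS): counter=2 r=(1,1) succ=(2,0) retry=(0,1)
step 8 (Q CAS): counter=2 r=(1,1) succ=(2,0) retry=(0,2)

counter=2 r=(1,1) succ=(2,0) retry=(0,2)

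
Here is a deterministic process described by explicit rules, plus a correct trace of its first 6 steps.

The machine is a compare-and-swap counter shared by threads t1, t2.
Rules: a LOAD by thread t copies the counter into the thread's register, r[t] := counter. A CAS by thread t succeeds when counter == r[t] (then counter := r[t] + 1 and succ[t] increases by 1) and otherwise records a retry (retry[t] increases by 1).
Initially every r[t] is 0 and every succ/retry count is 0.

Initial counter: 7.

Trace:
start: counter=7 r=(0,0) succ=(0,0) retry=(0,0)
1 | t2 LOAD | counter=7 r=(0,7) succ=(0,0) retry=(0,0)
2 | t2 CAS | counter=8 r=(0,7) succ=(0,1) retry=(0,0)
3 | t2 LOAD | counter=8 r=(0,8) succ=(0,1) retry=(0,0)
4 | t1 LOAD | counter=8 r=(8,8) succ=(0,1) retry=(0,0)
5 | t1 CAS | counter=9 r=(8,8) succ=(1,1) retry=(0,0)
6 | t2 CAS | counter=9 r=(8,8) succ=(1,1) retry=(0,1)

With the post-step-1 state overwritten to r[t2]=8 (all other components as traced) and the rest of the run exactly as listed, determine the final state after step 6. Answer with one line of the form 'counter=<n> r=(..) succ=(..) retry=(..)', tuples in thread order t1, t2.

state after step 1 := counter=7 r=(0,8) succ=(0,0) retry=(0,0)
2 | t2 CAS | counter=7 r=(0,8) succ=(0,0) retry=(0,1)
3 | t2 LOAD | counter=7 r=(0,7) succ=(0,0) retry=(0,1)
4 | t1 LOAD | counter=7 r=(7,7) succ=(0,0) retry=(0,1)
5 | t1 CAS | counter=8 r=(7,7) succ=(1,0) retry=(0,1)
6 | t2 CAS | counter=8 r=(7,7) succ=(1,0) retry=(0,2)

counter=8 r=(7,7) succ=(1,0) retry=(0,2)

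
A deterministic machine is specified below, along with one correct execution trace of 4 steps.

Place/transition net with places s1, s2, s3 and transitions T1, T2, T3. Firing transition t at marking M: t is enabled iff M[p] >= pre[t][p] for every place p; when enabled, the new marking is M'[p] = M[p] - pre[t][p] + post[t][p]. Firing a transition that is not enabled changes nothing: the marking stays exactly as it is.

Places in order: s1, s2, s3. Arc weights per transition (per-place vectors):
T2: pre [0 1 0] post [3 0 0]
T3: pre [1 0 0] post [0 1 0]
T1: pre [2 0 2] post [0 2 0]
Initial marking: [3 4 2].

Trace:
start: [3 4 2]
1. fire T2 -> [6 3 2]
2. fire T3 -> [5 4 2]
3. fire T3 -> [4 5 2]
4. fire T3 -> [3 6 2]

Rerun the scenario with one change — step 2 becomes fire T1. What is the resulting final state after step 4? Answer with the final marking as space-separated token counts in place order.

2 7 0

(re-executing from step 2 with the substitution; state before step 2: [6 3 2])
2. fire T1 -> [4 5 0]
3. fire T3 -> [3 6 0]
4. fire T3 -> [2 7 0]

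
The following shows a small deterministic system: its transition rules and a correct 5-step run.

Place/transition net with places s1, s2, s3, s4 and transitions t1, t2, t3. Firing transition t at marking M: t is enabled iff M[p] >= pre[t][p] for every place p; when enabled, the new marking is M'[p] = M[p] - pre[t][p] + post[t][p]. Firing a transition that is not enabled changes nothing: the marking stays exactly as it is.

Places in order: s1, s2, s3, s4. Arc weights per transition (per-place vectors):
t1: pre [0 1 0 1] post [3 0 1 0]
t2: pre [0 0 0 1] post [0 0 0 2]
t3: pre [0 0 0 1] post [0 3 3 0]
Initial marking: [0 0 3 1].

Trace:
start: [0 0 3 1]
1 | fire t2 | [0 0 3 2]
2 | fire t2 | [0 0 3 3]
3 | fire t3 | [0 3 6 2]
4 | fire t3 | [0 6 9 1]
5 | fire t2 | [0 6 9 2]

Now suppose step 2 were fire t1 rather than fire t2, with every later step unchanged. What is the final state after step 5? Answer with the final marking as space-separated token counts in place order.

(re-executing from step 2 with the substitution; state before step 2: [0 0 3 2])
2 | fire t1 | [0 0 3 2]
3 | fire t3 | [0 3 6 1]
4 | fire t3 | [0 6 9 0]
5 | fire t2 | [0 6 9 0]

0 6 9 0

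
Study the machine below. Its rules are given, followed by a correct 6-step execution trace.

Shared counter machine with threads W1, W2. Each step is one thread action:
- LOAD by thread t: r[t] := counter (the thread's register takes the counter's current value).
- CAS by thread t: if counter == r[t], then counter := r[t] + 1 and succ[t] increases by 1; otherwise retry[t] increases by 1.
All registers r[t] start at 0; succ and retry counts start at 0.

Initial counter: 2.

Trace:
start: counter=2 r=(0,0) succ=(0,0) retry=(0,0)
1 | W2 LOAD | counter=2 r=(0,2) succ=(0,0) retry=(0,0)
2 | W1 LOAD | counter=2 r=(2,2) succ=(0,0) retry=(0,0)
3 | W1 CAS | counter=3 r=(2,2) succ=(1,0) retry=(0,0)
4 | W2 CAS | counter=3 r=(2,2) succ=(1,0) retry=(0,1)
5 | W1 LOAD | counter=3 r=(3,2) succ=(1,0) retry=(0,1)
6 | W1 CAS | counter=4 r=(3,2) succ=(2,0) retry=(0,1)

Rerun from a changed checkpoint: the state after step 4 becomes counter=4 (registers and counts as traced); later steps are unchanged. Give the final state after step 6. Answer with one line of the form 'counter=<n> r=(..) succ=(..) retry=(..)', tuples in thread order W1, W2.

state after step 4 := counter=4 r=(2,2) succ=(1,0) retry=(0,1)
5 | W1 LOAD | counter=4 r=(4,2) succ=(1,0) retry=(0,1)
6 | W1 CAS | counter=5 r=(4,2) succ=(2,0) retry=(0,1)

counter=5 r=(4,2) succ=(2,0) retry=(0,1)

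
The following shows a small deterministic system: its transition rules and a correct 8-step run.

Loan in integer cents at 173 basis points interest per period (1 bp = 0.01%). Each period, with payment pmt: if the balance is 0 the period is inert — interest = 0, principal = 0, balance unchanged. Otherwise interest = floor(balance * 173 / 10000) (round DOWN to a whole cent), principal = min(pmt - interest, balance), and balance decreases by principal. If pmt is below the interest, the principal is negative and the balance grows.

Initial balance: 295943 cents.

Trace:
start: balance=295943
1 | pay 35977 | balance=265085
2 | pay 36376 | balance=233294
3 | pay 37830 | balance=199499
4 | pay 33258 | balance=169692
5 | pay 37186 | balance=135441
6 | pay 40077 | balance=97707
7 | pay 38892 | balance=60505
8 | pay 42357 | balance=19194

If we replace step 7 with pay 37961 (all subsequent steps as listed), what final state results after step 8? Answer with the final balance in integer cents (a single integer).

20141

(re-executing from step 7 with the substitution; state before step 7: balance=97707)
7 | pay 37961 | balance=61436
8 | pay 42357 | balance=20141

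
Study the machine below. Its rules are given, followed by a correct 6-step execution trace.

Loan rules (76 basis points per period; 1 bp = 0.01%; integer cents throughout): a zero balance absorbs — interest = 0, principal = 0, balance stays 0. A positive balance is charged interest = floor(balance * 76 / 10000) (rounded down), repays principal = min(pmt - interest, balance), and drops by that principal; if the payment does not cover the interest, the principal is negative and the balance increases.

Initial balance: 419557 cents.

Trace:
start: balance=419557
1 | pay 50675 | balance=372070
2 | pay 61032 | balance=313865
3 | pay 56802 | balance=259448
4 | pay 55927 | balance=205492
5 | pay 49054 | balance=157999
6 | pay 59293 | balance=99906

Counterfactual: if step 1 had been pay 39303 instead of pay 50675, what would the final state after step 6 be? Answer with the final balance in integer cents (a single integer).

(re-executing from step 1 with the substitution; state before step 1: balance=419557)
1 | pay 39303 | balance=383442
2 | pay 61032 | balance=325324
3 | pay 56802 | balance=270994
4 | pay 55927 | balance=217126
5 | pay 49054 | balance=169722
6 | pay 59293 | balance=111718

111718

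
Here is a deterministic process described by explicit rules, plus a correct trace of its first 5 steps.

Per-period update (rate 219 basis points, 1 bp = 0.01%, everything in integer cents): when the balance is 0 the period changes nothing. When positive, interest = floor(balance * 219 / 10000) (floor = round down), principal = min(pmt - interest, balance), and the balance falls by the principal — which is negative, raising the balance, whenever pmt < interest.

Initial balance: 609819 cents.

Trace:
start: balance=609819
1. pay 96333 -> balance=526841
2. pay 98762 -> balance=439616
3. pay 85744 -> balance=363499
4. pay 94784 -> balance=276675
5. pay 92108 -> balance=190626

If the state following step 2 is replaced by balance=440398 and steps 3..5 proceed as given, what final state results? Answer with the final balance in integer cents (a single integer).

state after step 2 := balance=440398
3. pay 85744 -> balance=364298
4. pay 94784 -> balance=277492
5. pay 92108 -> balance=191461

191461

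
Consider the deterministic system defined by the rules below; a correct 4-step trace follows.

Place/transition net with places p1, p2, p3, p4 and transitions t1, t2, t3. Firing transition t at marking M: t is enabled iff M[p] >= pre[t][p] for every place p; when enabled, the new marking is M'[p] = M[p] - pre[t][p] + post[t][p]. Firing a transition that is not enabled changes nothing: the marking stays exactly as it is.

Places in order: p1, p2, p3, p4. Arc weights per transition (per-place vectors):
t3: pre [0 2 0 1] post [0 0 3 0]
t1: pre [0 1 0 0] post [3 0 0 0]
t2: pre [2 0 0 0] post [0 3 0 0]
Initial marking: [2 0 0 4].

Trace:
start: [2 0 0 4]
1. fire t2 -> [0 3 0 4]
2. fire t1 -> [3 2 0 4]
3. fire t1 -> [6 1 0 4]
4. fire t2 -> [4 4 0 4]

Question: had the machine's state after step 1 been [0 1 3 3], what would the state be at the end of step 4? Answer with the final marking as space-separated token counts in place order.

state after step 1 := [0 1 3 3]
2. fire t1 -> [3 0 3 3]
3. fire t1 -> [3 0 3 3]
4. fire t2 -> [1 3 3 3]

1 3 3 3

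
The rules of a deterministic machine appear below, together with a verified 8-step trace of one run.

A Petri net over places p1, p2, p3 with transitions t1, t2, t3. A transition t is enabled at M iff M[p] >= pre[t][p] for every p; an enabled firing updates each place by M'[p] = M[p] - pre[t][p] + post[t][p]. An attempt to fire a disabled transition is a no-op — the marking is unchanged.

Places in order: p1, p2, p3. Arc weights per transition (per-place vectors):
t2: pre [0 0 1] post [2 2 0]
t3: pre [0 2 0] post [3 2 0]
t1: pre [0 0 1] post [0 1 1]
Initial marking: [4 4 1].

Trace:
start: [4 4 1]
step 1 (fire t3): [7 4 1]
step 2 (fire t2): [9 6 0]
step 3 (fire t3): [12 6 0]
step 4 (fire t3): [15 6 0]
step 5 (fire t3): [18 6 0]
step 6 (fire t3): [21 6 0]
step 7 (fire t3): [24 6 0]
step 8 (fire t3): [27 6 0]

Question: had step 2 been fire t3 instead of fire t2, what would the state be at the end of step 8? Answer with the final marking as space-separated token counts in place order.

28 4 1

(re-executing from step 2 with the substitution; state before step 2: [7 4 1])
step 2 (fire t3): [10 4 1]
step 3 (fire t3): [13 4 1]
step 4 (fire t3): [16 4 1]
step 5 (fire t3): [19 4 1]
step 6 (fire t3): [22 4 1]
step 7 (fire t3): [25 4 1]
step 8 (fire t3): [28 4 1]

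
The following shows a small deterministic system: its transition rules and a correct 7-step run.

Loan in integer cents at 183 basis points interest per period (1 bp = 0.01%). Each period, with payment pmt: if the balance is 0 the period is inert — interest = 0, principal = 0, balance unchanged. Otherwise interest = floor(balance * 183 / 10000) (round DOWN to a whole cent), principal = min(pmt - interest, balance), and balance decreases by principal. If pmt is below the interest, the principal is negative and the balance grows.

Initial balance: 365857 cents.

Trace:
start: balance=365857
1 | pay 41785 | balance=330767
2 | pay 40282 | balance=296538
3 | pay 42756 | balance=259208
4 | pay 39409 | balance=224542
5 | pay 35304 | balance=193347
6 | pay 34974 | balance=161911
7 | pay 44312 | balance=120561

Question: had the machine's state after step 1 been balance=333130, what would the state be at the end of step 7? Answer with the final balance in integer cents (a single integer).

123195

state after step 1 := balance=333130
2 | pay 40282 | balance=298944
3 | pay 42756 | balance=261658
4 | pay 39409 | balance=227037
5 | pay 35304 | balance=195887
6 | pay 34974 | balance=164497
7 | pay 44312 | balance=123195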